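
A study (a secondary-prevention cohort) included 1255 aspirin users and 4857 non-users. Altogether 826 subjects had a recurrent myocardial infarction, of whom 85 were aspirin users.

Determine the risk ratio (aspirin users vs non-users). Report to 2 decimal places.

RR: 0.44

aspirin users without the outcome: 1255 − 85 = 1170
non-users with the outcome: 826 − 85 = 741
non-users without the outcome: 4857 − 741 = 4116
risk, aspirin users = 85/1255 = 0.0677
risk, non-users = 741/4857 = 0.1526
RR = 0.0677 / 0.1526 = 0.44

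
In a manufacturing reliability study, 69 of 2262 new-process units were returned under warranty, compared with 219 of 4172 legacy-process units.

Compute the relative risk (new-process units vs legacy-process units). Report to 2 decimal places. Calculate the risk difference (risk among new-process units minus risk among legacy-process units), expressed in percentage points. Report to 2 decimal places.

risk, new-process units = 69/2262 = 0.03050
risk, legacy-process units = 219/4172 = 0.05249
RR = 0.03050 / 0.05249 = 0.58
risk difference = 0.03050 − 0.05249 = -0.02199 → -2.20 percentage points

RR = 0.58; RD = -2.20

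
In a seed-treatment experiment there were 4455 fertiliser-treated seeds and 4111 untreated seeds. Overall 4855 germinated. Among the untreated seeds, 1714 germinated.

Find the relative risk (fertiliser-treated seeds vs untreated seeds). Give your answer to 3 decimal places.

fertiliser-treated seeds with the outcome: 4855 − 1714 = 3141
fertiliser-treated seeds without the outcome: 4455 − 3141 = 1314
untreated seeds without the outcome: 4111 − 1714 = 2397
risk, fertiliser-treated seeds = 3141/4455 = 0.7051
risk, untreated seeds = 1714/4111 = 0.4169
RR = 0.7051 / 0.4169 = 1.691

1.691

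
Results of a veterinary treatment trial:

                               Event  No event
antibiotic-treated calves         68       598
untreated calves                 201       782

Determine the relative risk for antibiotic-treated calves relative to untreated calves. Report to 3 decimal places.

0.499

risk, antibiotic-treated calves = 68/666 = 0.1021
risk, untreated calves = 201/983 = 0.2045
RR = 0.1021 / 0.2045 = 0.499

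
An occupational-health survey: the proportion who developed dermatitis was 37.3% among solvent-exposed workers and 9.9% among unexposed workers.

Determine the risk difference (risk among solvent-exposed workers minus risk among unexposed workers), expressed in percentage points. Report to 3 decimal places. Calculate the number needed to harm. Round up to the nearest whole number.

RD = 27.400; NNH = 4

risk difference = 0.3730 − 0.0990 = 0.2740 → 27.400 percentage points
absolute risk difference = 0.274000
1 / 0.274000 = 3.650 → round up → 4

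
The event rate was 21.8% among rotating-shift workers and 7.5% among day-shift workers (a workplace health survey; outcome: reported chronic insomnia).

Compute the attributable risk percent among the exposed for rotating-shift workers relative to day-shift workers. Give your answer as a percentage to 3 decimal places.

AR% = (0.2180 − 0.0750) / 0.2180 = 0.6560 → 65.596%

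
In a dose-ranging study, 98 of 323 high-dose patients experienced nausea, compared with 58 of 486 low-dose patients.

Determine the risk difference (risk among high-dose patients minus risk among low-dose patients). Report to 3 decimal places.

risk, high-dose patients = 98/323 = 0.3034
risk, low-dose patients = 58/486 = 0.1193
risk difference = 0.3034 − 0.1193 = 0.184

0.184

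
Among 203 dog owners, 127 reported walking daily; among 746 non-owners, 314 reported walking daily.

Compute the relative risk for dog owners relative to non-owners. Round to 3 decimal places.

RR ≈ 1.486

risk, dog owners = 127/203 = 0.6256
risk, non-owners = 314/746 = 0.4209
RR = 0.6256 / 0.4209 = 1.486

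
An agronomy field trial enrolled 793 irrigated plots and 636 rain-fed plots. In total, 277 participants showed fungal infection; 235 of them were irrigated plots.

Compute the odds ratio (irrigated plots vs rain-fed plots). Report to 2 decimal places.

irrigated plots without the outcome: 793 − 235 = 558
rain-fed plots with the outcome: 277 − 235 = 42
rain-fed plots without the outcome: 636 − 42 = 594
OR = (235 × 594) / (558 × 42) = 139590/23436 ≈ 5.96

5.96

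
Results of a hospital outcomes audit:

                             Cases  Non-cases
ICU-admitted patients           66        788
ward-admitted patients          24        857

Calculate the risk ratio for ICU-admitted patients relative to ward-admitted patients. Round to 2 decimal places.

risk, ICU-admitted patients = 66/854 = 0.07728
risk, ward-admitted patients = 24/881 = 0.02724
RR = 0.07728 / 0.02724 = 2.84

2.84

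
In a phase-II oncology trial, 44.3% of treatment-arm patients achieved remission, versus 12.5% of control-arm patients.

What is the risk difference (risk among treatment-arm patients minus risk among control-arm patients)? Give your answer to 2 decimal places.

risk difference = 0.4430 − 0.1250 = 0.32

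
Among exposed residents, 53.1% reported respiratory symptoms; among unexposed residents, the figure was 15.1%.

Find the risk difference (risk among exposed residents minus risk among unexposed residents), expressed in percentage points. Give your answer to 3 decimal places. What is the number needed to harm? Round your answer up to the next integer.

RD = 38.000; NNH = 3

risk difference = 0.5310 − 0.1510 = 0.3800 → 38.000 percentage points
absolute risk difference = 0.380000
1 / 0.380000 = 2.632 → round up → 3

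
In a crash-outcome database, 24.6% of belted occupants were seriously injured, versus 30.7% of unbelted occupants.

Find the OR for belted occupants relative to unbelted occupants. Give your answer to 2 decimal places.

odds, belted occupants = 0.2460/0.7540 = 0.3263
odds, unbelted occupants = 0.3070/0.6930 = 0.4430
OR = 0.3263 / 0.4430 = 0.74

OR: 0.74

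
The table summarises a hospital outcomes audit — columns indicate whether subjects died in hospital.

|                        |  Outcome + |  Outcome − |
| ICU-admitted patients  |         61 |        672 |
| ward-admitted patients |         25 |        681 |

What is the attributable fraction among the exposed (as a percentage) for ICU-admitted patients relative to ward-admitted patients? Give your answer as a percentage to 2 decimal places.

risk, ICU-admitted patients = 61/733 = 0.08322
risk, ward-admitted patients = 25/706 = 0.03541
AR% = (0.08322 − 0.03541) / 0.08322 = 0.5745 → 57.45%

AR% ≈ 57.45%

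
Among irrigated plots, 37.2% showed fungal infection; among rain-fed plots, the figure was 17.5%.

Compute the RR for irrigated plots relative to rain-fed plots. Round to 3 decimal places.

RR = 0.3720 / 0.1750 = 2.126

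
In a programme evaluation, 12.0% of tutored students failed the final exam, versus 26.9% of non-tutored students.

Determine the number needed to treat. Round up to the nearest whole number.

7

absolute risk difference = 0.149000
1 / 0.149000 = 6.711 → round up → 7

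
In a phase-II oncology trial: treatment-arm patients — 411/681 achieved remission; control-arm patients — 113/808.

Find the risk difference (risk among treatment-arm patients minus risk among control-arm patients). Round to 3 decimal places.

risk, treatment-arm patients = 411/681 = 0.6035
risk, control-arm patients = 113/808 = 0.1399
risk difference = 0.6035 − 0.1399 = 0.464

RD ≈ 0.464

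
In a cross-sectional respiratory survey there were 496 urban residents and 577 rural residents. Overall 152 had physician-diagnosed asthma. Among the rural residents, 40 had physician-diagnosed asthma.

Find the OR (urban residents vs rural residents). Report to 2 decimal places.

urban residents with the outcome: 152 − 40 = 112
urban residents without the outcome: 496 − 112 = 384
rural residents without the outcome: 577 − 40 = 537
odds, urban residents = 112/384 = 0.2917
odds, rural residents = 40/537 = 0.0745
OR = 0.2917 / 0.0745 = 3.92

OR = 3.92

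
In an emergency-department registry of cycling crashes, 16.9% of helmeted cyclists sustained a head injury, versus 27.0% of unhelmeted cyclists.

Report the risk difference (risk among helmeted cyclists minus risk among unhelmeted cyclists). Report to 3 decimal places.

risk difference = 0.1690 − 0.2700 = -0.101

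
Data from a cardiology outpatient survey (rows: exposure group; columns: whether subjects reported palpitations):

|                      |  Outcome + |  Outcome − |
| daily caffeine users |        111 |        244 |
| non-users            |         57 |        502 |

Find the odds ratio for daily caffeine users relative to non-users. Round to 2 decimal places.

OR = (111 × 502) / (244 × 57) = 55722/13908 ≈ 4.01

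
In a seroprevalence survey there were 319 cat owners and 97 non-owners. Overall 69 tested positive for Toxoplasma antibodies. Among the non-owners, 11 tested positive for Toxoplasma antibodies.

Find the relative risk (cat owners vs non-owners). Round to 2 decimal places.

RR ≈ 1.60

cat owners with the outcome: 69 − 11 = 58
cat owners without the outcome: 319 − 58 = 261
non-owners without the outcome: 97 − 11 = 86
risk, cat owners = 58/319 = 0.1818
risk, non-owners = 11/97 = 0.1134
RR = 0.1818 / 0.1134 = 1.60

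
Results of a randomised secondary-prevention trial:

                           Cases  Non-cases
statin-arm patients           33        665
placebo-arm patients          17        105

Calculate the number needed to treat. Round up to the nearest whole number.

NNT ≈ 11

risk, statin-arm patients = 33/698 = 0.047278
risk, placebo-arm patients = 17/122 = 0.139344
absolute risk difference = 0.092066
1 / 0.092066 = 10.862 → round up → 11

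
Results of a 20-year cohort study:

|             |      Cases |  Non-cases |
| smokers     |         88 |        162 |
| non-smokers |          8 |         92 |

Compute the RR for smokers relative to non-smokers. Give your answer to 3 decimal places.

risk, smokers = 88/250 = 0.3520
risk, non-smokers = 8/100 = 0.0800
RR = 0.3520 / 0.0800 = 4.400

4.400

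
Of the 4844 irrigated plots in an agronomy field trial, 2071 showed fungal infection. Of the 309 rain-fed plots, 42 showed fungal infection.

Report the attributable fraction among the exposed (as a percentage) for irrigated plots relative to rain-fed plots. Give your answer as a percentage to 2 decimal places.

risk, irrigated plots = 2071/4844 = 0.4275
risk, rain-fed plots = 42/309 = 0.1359
AR% = (0.4275 − 0.1359) / 0.4275 = 0.6821 → 68.21%

68.21%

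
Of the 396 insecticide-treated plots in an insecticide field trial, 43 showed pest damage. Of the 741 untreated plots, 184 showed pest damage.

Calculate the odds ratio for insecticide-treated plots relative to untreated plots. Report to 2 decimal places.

OR = (43 × 557) / (353 × 184) = 23951/64952 ≈ 0.37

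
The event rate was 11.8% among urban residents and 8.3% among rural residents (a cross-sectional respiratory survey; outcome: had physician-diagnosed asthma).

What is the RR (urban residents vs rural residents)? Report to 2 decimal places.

RR = 0.1180 / 0.0830 = 1.42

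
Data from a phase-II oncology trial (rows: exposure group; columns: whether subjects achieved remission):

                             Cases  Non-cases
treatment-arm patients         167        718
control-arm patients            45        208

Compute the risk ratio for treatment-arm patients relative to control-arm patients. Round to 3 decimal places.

RR ≈ 1.061

risk, treatment-arm patients = 167/885 = 0.1887
risk, control-arm patients = 45/253 = 0.1779
RR = 0.1887 / 0.1779 = 1.061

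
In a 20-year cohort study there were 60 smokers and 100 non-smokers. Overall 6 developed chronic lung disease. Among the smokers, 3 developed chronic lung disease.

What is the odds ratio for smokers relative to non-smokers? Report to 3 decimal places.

1.702

smokers without the outcome: 60 − 3 = 57
non-smokers with the outcome: 6 − 3 = 3
non-smokers without the outcome: 100 − 3 = 97
OR = (3 × 97) / (57 × 3) = 291/171 ≈ 1.702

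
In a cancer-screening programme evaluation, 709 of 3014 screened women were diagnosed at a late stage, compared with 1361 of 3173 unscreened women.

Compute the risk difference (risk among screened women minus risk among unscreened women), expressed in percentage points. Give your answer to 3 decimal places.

RD = -19.370

risk, screened women = 709/3014 = 0.2352
risk, unscreened women = 1361/3173 = 0.4289
risk difference = 0.2352 − 0.4289 = -0.1937 → -19.370 percentage points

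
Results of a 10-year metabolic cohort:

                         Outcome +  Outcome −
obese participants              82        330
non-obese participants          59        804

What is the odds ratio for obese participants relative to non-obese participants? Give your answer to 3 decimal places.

odds, obese participants = 82/330 = 0.2485
odds, non-obese participants = 59/804 = 0.0734
OR = 0.2485 / 0.0734 = 3.386

3.386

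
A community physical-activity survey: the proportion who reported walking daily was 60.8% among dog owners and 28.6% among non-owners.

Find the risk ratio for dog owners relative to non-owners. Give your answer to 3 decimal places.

RR = 0.6080 / 0.2860 = 2.126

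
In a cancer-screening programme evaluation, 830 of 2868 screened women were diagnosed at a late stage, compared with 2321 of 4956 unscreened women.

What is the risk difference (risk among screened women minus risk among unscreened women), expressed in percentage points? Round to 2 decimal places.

risk, screened women = 830/2868 = 0.2894
risk, unscreened women = 2321/4956 = 0.4683
risk difference = 0.2894 − 0.4683 = -0.1789 → -17.89 percentage points

-17.89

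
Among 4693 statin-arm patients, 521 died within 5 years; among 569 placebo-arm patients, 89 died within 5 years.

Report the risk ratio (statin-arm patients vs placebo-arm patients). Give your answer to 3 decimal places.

0.710

risk, statin-arm patients = 521/4693 = 0.1110
risk, placebo-arm patients = 89/569 = 0.1564
RR = 0.1110 / 0.1564 = 0.710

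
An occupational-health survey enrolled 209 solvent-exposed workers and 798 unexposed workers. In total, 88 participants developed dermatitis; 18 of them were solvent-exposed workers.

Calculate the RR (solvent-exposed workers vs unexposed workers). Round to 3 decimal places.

RR: 0.982

solvent-exposed workers without the outcome: 209 − 18 = 191
unexposed workers with the outcome: 88 − 18 = 70
unexposed workers without the outcome: 798 − 70 = 728
risk, solvent-exposed workers = 18/209 = 0.0861
risk, unexposed workers = 70/798 = 0.0877
RR = 0.0861 / 0.0877 = 0.982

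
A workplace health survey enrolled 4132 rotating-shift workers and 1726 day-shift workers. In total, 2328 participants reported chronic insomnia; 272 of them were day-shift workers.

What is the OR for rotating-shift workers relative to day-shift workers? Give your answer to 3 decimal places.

OR: 5.294

rotating-shift workers with the outcome: 2328 − 272 = 2056
rotating-shift workers without the outcome: 4132 − 2056 = 2076
day-shift workers without the outcome: 1726 − 272 = 1454
OR = (2056 × 1454) / (2076 × 272) = 2989424/564672 ≈ 5.294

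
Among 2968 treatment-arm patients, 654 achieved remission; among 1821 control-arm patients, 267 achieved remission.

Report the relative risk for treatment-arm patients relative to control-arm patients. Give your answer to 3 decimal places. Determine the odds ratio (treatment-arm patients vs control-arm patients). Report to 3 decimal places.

risk, treatment-arm patients = 654/2968 = 0.2204
risk, control-arm patients = 267/1821 = 0.1466
RR = 0.2204 / 0.1466 = 1.503
OR = (654 × 1554) / (2314 × 267) = 1016316/617838 ≈ 1.645

RR = 1.503; OR = 1.645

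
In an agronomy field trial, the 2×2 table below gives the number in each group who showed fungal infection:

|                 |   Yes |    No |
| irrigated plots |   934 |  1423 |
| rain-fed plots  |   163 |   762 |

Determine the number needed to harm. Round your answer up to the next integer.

NNH ≈ 5

risk, irrigated plots = 934/2357 = 0.396266
risk, rain-fed plots = 163/925 = 0.176216
absolute risk difference = 0.220050
1 / 0.220050 = 4.544 → round up → 5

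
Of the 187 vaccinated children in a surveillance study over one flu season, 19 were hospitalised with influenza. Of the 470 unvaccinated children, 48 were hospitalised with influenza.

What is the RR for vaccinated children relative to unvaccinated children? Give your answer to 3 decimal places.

0.995

risk, vaccinated children = 19/187 = 0.1016
risk, unvaccinated children = 48/470 = 0.1021
RR = 0.1016 / 0.1021 = 0.995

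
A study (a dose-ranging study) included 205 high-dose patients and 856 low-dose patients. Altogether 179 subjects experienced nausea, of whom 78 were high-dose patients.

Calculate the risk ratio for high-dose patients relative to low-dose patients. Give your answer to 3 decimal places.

high-dose patients without the outcome: 205 − 78 = 127
low-dose patients with the outcome: 179 − 78 = 101
low-dose patients without the outcome: 856 − 101 = 755
risk, high-dose patients = 78/205 = 0.3805
risk, low-dose patients = 101/856 = 0.1180
RR = 0.3805 / 0.1180 = 3.225

RR: 3.225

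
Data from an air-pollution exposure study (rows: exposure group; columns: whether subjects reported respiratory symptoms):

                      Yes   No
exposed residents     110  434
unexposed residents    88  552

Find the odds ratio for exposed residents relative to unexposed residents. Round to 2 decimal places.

OR = (110 × 552) / (434 × 88) = 60720/38192 ≈ 1.59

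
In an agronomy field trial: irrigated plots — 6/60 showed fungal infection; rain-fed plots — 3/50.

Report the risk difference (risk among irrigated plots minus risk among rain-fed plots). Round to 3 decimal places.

0.040

risk, irrigated plots = 6/60 = 0.1000
risk, rain-fed plots = 3/50 = 0.0600
risk difference = 0.1000 − 0.0600 = 0.040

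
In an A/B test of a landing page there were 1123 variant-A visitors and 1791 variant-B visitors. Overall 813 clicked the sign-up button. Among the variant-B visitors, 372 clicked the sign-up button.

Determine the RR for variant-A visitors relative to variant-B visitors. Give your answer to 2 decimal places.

1.89

variant-A visitors with the outcome: 813 − 372 = 441
variant-A visitors without the outcome: 1123 − 441 = 682
variant-B visitors without the outcome: 1791 − 372 = 1419
risk, variant-A visitors = 441/1123 = 0.3927
risk, variant-B visitors = 372/1791 = 0.2077
RR = 0.3927 / 0.2077 = 1.89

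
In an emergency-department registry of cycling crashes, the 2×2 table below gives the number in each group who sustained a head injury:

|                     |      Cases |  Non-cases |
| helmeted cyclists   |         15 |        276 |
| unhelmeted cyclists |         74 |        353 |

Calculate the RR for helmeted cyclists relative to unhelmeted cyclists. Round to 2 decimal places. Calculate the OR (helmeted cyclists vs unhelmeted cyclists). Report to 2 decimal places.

RR = 0.30; OR = 0.26

risk, helmeted cyclists = 15/291 = 0.0515
risk, unhelmeted cyclists = 74/427 = 0.1733
RR = 0.0515 / 0.1733 = 0.30
OR = (15 × 353) / (276 × 74) = 5295/20424 ≈ 0.26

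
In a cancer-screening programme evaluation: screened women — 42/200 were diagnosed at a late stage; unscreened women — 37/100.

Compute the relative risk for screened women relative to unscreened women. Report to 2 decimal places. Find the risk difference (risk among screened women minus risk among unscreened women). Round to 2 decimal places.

RR = 0.57; RD = -0.16

risk, screened women = 42/200 = 0.2100
risk, unscreened women = 37/100 = 0.3700
RR = 0.2100 / 0.3700 = 0.57
risk difference = 0.2100 − 0.3700 = -0.16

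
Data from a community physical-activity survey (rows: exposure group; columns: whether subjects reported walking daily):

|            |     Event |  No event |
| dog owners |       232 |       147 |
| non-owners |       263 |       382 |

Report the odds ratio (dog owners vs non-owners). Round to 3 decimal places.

OR = (232 × 382) / (147 × 263) = 88624/38661 ≈ 2.292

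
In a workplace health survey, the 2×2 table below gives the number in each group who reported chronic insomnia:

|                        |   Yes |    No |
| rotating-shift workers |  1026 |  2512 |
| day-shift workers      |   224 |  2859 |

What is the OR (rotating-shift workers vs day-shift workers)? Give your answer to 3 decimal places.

OR = (1026 × 2859) / (2512 × 224) = 2933334/562688 ≈ 5.213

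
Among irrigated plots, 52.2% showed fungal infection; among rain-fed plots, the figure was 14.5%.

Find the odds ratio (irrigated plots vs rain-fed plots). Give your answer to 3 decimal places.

odds, irrigated plots = 0.5220/0.4780 = 1.0921
odds, rain-fed plots = 0.1450/0.8550 = 0.1696
OR = 1.0921 / 0.1696 = 6.439

6.439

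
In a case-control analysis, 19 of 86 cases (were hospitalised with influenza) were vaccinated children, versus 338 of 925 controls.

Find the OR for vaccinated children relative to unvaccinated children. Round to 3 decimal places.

OR = (19 × 587) / (338 × 67) = 11153/22646 ≈ 0.492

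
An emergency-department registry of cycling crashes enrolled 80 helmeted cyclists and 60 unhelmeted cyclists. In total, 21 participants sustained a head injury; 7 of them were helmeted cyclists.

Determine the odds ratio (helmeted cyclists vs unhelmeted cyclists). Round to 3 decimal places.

helmeted cyclists without the outcome: 80 − 7 = 73
unhelmeted cyclists with the outcome: 21 − 7 = 14
unhelmeted cyclists without the outcome: 60 − 14 = 46
OR = (7 × 46) / (73 × 14) = 322/1022 ≈ 0.315

0.315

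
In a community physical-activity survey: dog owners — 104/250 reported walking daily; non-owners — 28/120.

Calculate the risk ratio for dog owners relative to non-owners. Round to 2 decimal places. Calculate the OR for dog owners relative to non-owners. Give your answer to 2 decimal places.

RR = 1.78; OR = 2.34

risk, dog owners = 104/250 = 0.4160
risk, non-owners = 28/120 = 0.2333
RR = 0.4160 / 0.2333 = 1.78
OR = (104 × 92) / (146 × 28) = 9568/4088 ≈ 2.34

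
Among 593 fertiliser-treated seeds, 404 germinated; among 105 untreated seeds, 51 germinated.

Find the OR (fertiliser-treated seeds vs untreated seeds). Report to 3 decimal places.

OR = (404 × 54) / (189 × 51) = 21816/9639 ≈ 2.263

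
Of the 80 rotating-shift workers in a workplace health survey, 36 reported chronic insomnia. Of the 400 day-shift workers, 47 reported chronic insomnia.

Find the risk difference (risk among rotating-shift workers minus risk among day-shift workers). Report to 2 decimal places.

RD = 0.33

risk, rotating-shift workers = 36/80 = 0.4500
risk, day-shift workers = 47/400 = 0.1175
risk difference = 0.4500 − 0.1175 = 0.33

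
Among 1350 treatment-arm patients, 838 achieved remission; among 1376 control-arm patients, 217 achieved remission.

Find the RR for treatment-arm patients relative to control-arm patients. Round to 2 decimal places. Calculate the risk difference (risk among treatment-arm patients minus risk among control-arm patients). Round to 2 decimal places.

risk, treatment-arm patients = 838/1350 = 0.6207
risk, control-arm patients = 217/1376 = 0.1577
RR = 0.6207 / 0.1577 = 3.94
risk difference = 0.6207 − 0.1577 = 0.46

RR = 3.94; RD = 0.46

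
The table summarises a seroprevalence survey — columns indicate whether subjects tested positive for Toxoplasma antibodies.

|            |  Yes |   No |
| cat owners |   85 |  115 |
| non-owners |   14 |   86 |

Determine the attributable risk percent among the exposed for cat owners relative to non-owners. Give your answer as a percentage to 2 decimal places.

risk, cat owners = 85/200 = 0.4250
risk, non-owners = 14/100 = 0.1400
AR% = (0.4250 − 0.1400) / 0.4250 = 0.6706 → 67.06%

AR% = 67.06%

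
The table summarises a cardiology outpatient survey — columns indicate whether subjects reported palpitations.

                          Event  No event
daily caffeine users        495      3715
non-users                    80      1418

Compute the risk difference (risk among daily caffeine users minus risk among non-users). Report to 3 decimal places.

risk, daily caffeine users = 495/4210 = 0.1176
risk, non-users = 80/1498 = 0.0534
risk difference = 0.1176 − 0.0534 = 0.064

0.064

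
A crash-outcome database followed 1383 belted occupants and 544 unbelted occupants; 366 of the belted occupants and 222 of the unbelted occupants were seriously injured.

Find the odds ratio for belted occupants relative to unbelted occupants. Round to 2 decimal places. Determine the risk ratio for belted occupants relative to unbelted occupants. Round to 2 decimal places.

OR = 0.52; RR = 0.65

OR = (366 × 322) / (1017 × 222) = 117852/225774 ≈ 0.52
risk, belted occupants = 366/1383 = 0.2646
risk, unbelted occupants = 222/544 = 0.4081
RR = 0.2646 / 0.4081 = 0.65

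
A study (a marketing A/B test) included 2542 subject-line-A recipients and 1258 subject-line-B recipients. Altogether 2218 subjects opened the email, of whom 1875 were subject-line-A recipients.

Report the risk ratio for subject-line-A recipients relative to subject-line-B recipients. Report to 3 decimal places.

subject-line-A recipients without the outcome: 2542 − 1875 = 667
subject-line-B recipients with the outcome: 2218 − 1875 = 343
subject-line-B recipients without the outcome: 1258 − 343 = 915
risk, subject-line-A recipients = 1875/2542 = 0.7376
risk, subject-line-B recipients = 343/1258 = 0.2727
RR = 0.7376 / 0.2727 = 2.705

RR: 2.705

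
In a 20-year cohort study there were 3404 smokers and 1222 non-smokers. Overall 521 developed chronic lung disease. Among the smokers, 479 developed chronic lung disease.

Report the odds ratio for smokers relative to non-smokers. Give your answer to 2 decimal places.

smokers without the outcome: 3404 − 479 = 2925
non-smokers with the outcome: 521 − 479 = 42
non-smokers without the outcome: 1222 − 42 = 1180
OR = (479 × 1180) / (2925 × 42) = 565220/122850 ≈ 4.60

OR ≈ 4.60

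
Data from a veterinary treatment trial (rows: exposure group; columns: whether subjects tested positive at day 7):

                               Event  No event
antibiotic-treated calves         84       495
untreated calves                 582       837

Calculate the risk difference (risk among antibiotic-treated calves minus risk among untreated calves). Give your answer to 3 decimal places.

-0.265

risk, antibiotic-treated calves = 84/579 = 0.1451
risk, untreated calves = 582/1419 = 0.4101
risk difference = 0.1451 − 0.4101 = -0.265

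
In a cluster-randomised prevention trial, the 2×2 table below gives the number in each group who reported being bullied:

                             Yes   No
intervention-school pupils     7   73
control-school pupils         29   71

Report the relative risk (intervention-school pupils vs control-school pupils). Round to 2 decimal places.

risk, intervention-school pupils = 7/80 = 0.0875
risk, control-school pupils = 29/100 = 0.2900
RR = 0.0875 / 0.2900 = 0.30

0.30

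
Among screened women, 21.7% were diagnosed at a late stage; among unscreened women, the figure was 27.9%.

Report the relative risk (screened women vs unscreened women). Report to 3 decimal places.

RR = 0.2170 / 0.2790 = 0.778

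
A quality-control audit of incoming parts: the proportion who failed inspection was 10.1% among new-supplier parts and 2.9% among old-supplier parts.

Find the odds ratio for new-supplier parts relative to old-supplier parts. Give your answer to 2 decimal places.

3.76

odds, new-supplier parts = 0.10100/0.89900 = 0.11235
odds, old-supplier parts = 0.02900/0.97100 = 0.02987
OR = 0.11235 / 0.02987 = 3.76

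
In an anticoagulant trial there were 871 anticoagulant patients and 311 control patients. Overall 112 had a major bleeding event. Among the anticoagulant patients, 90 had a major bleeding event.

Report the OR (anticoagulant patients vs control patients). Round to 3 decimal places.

anticoagulant patients without the outcome: 871 − 90 = 781
control patients with the outcome: 112 − 90 = 22
control patients without the outcome: 311 − 22 = 289
OR = (90 × 289) / (781 × 22) = 26010/17182 ≈ 1.514

OR = 1.514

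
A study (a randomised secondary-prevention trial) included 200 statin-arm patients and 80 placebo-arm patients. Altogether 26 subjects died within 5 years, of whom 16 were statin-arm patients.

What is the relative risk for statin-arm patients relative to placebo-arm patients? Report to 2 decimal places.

RR ≈ 0.64

statin-arm patients without the outcome: 200 − 16 = 184
placebo-arm patients with the outcome: 26 − 16 = 10
placebo-arm patients without the outcome: 80 − 10 = 70
risk, statin-arm patients = 16/200 = 0.0800
risk, placebo-arm patients = 10/80 = 0.1250
RR = 0.0800 / 0.1250 = 0.64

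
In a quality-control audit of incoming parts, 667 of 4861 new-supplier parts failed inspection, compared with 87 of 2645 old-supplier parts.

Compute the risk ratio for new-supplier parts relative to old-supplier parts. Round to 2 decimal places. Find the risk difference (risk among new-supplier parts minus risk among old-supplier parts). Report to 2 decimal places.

risk, new-supplier parts = 667/4861 = 0.13721
risk, old-supplier parts = 87/2645 = 0.03289
RR = 0.13721 / 0.03289 = 4.17
risk difference = 0.13721 − 0.03289 = 0.10

RR = 4.17; RD = 0.10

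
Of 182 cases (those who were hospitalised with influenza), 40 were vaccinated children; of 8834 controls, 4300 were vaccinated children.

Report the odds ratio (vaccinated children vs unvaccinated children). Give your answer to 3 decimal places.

OR = (40 × 4534) / (4300 × 142) = 181360/610600 ≈ 0.297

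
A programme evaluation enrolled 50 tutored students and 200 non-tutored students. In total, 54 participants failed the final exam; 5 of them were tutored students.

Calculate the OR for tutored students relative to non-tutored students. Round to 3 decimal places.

0.342

tutored students without the outcome: 50 − 5 = 45
non-tutored students with the outcome: 54 − 5 = 49
non-tutored students without the outcome: 200 − 49 = 151
OR = (5 × 151) / (45 × 49) = 755/2205 ≈ 0.342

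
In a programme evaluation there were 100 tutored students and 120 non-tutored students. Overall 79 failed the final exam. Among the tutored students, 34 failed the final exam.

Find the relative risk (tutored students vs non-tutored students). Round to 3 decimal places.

RR: 0.907

tutored students without the outcome: 100 − 34 = 66
non-tutored students with the outcome: 79 − 34 = 45
non-tutored students without the outcome: 120 − 45 = 75
risk, tutored students = 34/100 = 0.3400
risk, non-tutored students = 45/120 = 0.3750
RR = 0.3400 / 0.3750 = 0.907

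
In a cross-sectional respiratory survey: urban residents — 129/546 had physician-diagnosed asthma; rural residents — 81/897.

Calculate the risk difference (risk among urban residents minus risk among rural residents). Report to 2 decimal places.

0.15

risk, urban residents = 129/546 = 0.2363
risk, rural residents = 81/897 = 0.0903
risk difference = 0.2363 − 0.0903 = 0.15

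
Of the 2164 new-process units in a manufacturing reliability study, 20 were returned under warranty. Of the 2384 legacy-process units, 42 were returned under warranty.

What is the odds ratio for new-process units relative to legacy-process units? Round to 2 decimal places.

odds, new-process units = 20/2144 = 0.00933
odds, legacy-process units = 42/2342 = 0.01793
OR = 0.00933 / 0.01793 = 0.52

OR = 0.52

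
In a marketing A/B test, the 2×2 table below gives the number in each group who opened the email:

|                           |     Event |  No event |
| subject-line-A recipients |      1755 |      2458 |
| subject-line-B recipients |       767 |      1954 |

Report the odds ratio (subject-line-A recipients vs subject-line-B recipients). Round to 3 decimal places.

OR: 1.819

odds, subject-line-A recipients = 1755/2458 = 0.7140
odds, subject-line-B recipients = 767/1954 = 0.3925
OR = 0.7140 / 0.3925 = 1.819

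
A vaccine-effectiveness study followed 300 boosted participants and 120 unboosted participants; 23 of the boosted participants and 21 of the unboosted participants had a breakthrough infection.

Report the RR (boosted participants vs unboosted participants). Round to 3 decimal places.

RR: 0.438

risk, boosted participants = 23/300 = 0.0767
risk, unboosted participants = 21/120 = 0.1750
RR = 0.0767 / 0.1750 = 0.438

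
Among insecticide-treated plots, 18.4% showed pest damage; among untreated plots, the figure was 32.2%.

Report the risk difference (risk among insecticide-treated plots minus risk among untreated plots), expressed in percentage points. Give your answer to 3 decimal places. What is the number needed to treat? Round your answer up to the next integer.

RD = -13.800; NNT = 8

risk difference = 0.1840 − 0.3220 = -0.1380 → -13.800 percentage points
absolute risk difference = 0.138000
1 / 0.138000 = 7.246 → round up → 8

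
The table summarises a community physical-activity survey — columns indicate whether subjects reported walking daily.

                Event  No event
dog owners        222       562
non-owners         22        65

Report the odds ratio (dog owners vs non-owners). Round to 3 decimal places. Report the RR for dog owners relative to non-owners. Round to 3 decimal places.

OR = (222 × 65) / (562 × 22) = 14430/12364 ≈ 1.167
risk, dog owners = 222/784 = 0.2832
risk, non-owners = 22/87 = 0.2529
RR = 0.2832 / 0.2529 = 1.120

OR = 1.167; RR = 1.120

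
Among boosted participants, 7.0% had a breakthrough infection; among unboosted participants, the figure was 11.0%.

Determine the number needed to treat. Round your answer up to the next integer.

absolute risk difference = 0.040000
1 / 0.040000 = 25.000 → round up → 25

25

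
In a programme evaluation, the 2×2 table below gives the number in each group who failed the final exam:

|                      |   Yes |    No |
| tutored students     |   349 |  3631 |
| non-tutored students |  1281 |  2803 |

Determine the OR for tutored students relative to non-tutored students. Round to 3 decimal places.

odds, tutored students = 349/3631 = 0.0961
odds, non-tutored students = 1281/2803 = 0.4570
OR = 0.0961 / 0.4570 = 0.210

OR ≈ 0.210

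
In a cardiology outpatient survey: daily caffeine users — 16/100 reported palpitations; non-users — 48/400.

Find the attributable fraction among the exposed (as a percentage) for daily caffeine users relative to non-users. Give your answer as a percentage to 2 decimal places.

25.00%

risk, daily caffeine users = 16/100 = 0.1600
risk, non-users = 48/400 = 0.1200
AR% = (0.1600 − 0.1200) / 0.1600 = 0.2500 → 25.00%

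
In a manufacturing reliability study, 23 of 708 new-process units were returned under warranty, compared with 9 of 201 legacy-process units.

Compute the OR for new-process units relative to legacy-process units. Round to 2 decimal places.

odds, new-process units = 23/685 = 0.03358
odds, legacy-process units = 9/192 = 0.04688
OR = 0.03358 / 0.04688 = 0.72

OR = 0.72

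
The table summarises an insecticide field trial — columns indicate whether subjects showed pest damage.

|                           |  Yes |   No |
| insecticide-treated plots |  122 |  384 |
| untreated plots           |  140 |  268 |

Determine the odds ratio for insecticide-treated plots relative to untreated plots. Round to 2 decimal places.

OR = (122 × 268) / (384 × 140) = 32696/53760 ≈ 0.61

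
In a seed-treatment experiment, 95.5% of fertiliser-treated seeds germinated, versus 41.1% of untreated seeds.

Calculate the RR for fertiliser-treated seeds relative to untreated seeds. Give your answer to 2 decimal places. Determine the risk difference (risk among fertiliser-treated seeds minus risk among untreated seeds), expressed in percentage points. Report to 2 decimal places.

RR = 2.32; RD = 54.40

RR = 0.9550 / 0.4110 = 2.32
risk difference = 0.9550 − 0.4110 = 0.5440 → 54.40 percentage points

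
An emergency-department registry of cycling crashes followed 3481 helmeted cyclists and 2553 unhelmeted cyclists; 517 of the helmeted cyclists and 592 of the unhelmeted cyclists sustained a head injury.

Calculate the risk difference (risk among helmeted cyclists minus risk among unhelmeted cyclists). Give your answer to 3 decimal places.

RD = -0.083

risk, helmeted cyclists = 517/3481 = 0.1485
risk, unhelmeted cyclists = 592/2553 = 0.2319
risk difference = 0.1485 − 0.2319 = -0.083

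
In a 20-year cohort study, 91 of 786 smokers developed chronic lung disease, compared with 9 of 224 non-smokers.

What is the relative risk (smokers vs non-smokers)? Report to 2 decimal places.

2.88

risk, smokers = 91/786 = 0.11578
risk, non-smokers = 9/224 = 0.04018
RR = 0.11578 / 0.04018 = 2.88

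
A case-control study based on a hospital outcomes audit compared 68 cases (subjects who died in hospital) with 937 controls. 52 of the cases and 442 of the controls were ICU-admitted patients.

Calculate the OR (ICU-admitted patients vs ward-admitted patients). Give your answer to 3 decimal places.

OR = (52 × 495) / (442 × 16) = 25740/7072 ≈ 3.640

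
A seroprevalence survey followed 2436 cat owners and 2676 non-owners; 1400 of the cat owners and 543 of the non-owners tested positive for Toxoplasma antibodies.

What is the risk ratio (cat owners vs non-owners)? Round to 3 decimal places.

2.832

risk, cat owners = 1400/2436 = 0.5747
risk, non-owners = 543/2676 = 0.2029
RR = 0.5747 / 0.2029 = 2.832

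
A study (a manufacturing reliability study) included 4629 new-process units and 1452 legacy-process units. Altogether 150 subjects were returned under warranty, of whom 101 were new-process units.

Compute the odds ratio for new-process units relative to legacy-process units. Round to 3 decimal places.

0.639

new-process units without the outcome: 4629 − 101 = 4528
legacy-process units with the outcome: 150 − 101 = 49
legacy-process units without the outcome: 1452 − 49 = 1403
odds, new-process units = 101/4528 = 0.02231
odds, legacy-process units = 49/1403 = 0.03493
OR = 0.02231 / 0.03493 = 0.639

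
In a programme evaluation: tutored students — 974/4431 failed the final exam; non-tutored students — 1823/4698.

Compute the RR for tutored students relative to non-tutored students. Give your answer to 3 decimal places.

RR = 0.566

risk, tutored students = 974/4431 = 0.2198
risk, non-tutored students = 1823/4698 = 0.3880
RR = 0.2198 / 0.3880 = 0.566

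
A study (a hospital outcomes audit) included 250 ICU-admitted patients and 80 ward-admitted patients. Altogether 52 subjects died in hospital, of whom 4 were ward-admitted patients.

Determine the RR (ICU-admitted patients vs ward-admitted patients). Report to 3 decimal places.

RR ≈ 3.840

ICU-admitted patients with the outcome: 52 − 4 = 48
ICU-admitted patients without the outcome: 250 − 48 = 202
ward-admitted patients without the outcome: 80 − 4 = 76
risk, ICU-admitted patients = 48/250 = 0.1920
risk, ward-admitted patients = 4/80 = 0.0500
RR = 0.1920 / 0.0500 = 3.840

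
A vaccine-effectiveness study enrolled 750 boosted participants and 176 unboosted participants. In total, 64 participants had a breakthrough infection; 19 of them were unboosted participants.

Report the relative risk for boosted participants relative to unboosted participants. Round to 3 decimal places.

0.556

boosted participants with the outcome: 64 − 19 = 45
boosted participants without the outcome: 750 − 45 = 705
unboosted participants without the outcome: 176 − 19 = 157
risk, boosted participants = 45/750 = 0.0600
risk, unboosted participants = 19/176 = 0.1080
RR = 0.0600 / 0.1080 = 0.556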